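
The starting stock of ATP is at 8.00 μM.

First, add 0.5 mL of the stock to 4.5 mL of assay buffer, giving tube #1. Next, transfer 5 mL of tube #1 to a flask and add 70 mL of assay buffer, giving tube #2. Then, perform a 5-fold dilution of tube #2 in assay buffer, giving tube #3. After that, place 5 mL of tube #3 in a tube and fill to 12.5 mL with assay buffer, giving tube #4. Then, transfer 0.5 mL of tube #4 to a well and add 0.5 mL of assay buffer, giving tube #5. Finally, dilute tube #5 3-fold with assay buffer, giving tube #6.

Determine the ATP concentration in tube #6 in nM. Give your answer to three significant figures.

Step 1: 0.5 mL + 4.5 mL = 5 mL total → factor 5/0.5 = 10
Step 2: 5 mL + 70 mL = 75 mL total → factor 75/5 = 15
Step 3: 5-fold → factor 5
Step 4: 5 mL brought to 12.5 mL → factor 12.5/5 = 2.5
Step 5: 0.5 mL + 0.5 mL = 1 mL total → factor 1/0.5 = 2
Step 6: 3-fold → factor 3
Overall dilution factor = 10 × 15 × 5 × 2.5 × 2 × 3 = 11250
Final = 8.00 μM / 11250 = 0.0007111 μM = 0.711 nM

0.711 nM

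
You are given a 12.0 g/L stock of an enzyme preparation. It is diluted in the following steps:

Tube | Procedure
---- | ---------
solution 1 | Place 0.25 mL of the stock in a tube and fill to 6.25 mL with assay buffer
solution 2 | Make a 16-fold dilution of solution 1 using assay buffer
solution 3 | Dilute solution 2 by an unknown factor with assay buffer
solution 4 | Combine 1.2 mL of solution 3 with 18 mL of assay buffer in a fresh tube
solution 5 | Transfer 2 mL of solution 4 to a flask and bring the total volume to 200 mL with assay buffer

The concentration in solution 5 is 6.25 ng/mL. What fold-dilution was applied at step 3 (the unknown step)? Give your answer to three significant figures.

Step 1: 0.25 mL brought to 6.25 mL → factor 6.25/0.25 = 25
Step 2: 16-fold → factor 16
Step 3: unknown factor x
Step 4: 1.2 mL + 18 mL = 19.2 mL total → factor 19.2/1.2 = 16
Step 5: 2 mL brought to 200 mL → factor 200/2 = 100
Product of known-step factors = 6.4 × 10^5
Overall factor = 12.0 g/L / (6.25 ng/mL) = 1.92 × 10^6
x = 1.92 × 10^6 / 6.4 × 10^5 = 3.00

3.00-fold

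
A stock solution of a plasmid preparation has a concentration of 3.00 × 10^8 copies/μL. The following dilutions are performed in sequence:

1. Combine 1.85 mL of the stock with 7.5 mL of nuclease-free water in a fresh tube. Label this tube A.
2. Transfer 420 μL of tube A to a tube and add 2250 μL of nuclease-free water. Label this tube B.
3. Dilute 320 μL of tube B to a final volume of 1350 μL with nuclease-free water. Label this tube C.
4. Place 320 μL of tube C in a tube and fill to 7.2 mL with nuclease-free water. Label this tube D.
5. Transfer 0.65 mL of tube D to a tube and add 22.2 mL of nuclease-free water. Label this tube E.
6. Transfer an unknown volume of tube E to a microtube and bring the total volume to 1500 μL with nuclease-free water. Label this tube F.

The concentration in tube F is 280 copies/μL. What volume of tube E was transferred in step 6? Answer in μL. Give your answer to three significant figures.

Step 1: 1.85 mL + 7.5 mL = 9.35 mL total → factor 9.35/1.85 = 5.0541
Step 2: 420 μL + 2250 μL = 2670 μL total → factor 2670/420 = 6.3571
Step 3: 320 μL brought to 1350 μL → factor 1350/320 = 4.2188
Step 4: 320 μL brought to 7.2 mL → factor 7200/320 = 22.5
Step 5: 0.65 mL + 22.2 mL = 22.85 mL total → factor 22.85/0.65 = 35.154
Step 6: v brought to 1500 μL → factor = 1500 μL/v
Product of known-step factors = 1.0721 × 10^5
Overall factor = 3.00 × 10^8 copies/μL / (280 copies/μL) = 1.0714 × 10^6
Step-6 factor = 1.0714 × 10^6 / 1.0721 × 10^5 = 9.9936
v = 1500 μL / 9.9936 = 150 μL

150 μL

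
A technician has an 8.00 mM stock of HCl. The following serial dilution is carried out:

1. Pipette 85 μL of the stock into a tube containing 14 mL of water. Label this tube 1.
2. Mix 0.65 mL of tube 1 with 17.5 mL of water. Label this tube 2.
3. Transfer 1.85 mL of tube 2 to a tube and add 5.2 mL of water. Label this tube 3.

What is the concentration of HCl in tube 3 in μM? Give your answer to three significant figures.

Step 1: 85 μL + 14 mL = 14085 μL total → factor 14085/85 = 165.71
Step 2: 0.65 mL + 17.5 mL = 18.15 mL total → factor 18.15/0.65 = 27.923
Step 3: 1.85 mL + 5.2 mL = 7.05 mL total → factor 7.05/1.85 = 3.8108
Overall dilution factor = 165.71 × 27.923 × 3.8108 = 17633
Final = 8.00 mM / 17633 = 0.0004537 mM = 0.454 μM

0.454 μM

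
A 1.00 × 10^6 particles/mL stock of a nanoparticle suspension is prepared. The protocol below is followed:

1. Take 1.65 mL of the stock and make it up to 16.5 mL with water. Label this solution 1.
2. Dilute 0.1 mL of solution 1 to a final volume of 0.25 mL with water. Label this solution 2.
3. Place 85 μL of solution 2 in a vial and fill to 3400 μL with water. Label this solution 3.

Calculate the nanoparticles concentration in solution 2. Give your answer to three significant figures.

Step 1: 1.65 mL brought to 16.5 mL → factor 16.5/1.65 = 10
Step 2: 0.1 mL brought to 0.25 mL → factor 0.25/0.1 = 2.5
Dilution factor through solution 2 = 10 × 2.5 = 25
[solution 2] = 1.00 × 10^6 particles/mL / 25 = 4.00 × 10^4 particles/mL

4.00 × 10^4 particles/mL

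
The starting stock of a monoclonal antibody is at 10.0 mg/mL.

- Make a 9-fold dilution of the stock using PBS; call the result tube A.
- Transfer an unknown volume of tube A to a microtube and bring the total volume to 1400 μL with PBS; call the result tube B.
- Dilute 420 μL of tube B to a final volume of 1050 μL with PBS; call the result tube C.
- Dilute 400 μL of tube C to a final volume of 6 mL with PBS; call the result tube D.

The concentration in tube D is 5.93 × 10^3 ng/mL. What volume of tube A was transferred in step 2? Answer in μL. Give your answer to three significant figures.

Step 1: 9-fold → factor 9
Step 2: v brought to 1400 μL → factor = 1400 μL/v
Step 3: 420 μL brought to 1050 μL → factor 1050/420 = 2.5
Step 4: 400 μL brought to 6 mL → factor 6000/400 = 15
Product of known-step factors = 337.5
Overall factor = 10.0 mg/mL / (5.93 × 10^3 ng/mL) = 1686.3
Step-2 factor = 1686.3 / 337.5 = 4.9966
v = 1400 μL / 4.9966 = 280 μL

280 μL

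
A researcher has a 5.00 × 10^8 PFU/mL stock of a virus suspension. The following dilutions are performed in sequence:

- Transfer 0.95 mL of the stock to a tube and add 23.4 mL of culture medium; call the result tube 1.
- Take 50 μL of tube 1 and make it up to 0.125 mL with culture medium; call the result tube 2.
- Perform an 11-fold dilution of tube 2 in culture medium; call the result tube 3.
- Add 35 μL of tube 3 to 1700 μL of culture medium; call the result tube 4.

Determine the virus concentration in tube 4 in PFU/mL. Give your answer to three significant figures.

Step 1: 0.95 mL + 23.4 mL = 24.35 mL total → factor 24.35/0.95 = 25.632
Step 2: 50 μL brought to 0.125 mL → factor 125/50 = 2.5
Step 3: 11-fold → factor 11
Step 4: 35 μL + 1700 μL = 1735 μL total → factor 1735/35 = 49.571
Overall dilution factor = 25.632 × 2.5 × 11 × 49.571 = 34941
Final = 5.00 × 10^8 PFU/mL / 34941 = 1.43 × 10^4 PFU/mL

1.43 × 10^4 PFU/mL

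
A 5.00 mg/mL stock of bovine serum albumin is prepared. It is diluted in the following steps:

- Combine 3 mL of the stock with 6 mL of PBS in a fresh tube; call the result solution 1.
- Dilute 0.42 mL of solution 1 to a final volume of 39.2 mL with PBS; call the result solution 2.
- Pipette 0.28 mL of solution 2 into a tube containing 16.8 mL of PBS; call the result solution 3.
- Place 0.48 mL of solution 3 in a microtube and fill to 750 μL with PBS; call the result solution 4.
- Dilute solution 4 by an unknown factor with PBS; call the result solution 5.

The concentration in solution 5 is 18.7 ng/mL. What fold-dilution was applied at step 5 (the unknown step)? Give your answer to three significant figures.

Step 1: 3 mL + 6 mL = 9 mL total → factor 9/3 = 3
Step 2: 0.42 mL brought to 39.2 mL → factor 39.2/0.42 = 93.333
Step 3: 0.28 mL + 16.8 mL = 17.08 mL total → factor 17.08/0.28 = 61
Step 4: 0.48 mL brought to 750 μL → factor 0.75/0.48 = 1.5625
Step 5: unknown factor x
Product of known-step factors = 26688
Overall factor = 5.00 mg/mL / (18.7 ng/mL) = 2.6738 × 10^5
x = 2.6738 × 10^5 / 26688 = 10.0

10.0-fold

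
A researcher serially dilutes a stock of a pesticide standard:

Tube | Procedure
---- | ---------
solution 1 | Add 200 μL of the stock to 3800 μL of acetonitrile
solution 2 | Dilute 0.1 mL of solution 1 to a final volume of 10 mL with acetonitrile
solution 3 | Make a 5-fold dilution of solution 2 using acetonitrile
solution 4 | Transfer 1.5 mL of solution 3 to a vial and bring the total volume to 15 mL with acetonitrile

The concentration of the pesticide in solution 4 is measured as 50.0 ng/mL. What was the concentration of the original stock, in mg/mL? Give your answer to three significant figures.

5.00 mg/mL

Step 1: 200 μL + 3800 μL = 4000 μL total → factor 4000/200 = 20
Step 2: 0.1 mL brought to 10 mL → factor 10/0.1 = 100
Step 3: 5-fold → factor 5
Step 4: 1.5 mL brought to 15 mL → factor 15/1.5 = 10
Overall dilution factor = 20 × 100 × 5 × 10 = 1 × 10^5
Stock = 50.0 ng/mL × 1 × 10^5 = 5.000 × 10^6 ng/mL = 5.00 mg/mL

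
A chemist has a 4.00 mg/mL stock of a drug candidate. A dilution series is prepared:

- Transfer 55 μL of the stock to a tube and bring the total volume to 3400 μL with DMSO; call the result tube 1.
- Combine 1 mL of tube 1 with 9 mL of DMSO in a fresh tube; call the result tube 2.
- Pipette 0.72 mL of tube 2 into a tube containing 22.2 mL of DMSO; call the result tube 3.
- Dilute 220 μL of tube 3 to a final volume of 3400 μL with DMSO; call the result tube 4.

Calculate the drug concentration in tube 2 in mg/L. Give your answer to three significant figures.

6.47 mg/L

Step 1: 55 μL brought to 3400 μL → factor 3400/55 = 61.818
Step 2: 1 mL + 9 mL = 10 mL total → factor 10/1 = 10
Dilution factor through tube 2 = 61.818 × 10 = 618.18
[tube 2] = 4.00 mg/mL / 618.18 = 0.006471 mg/mL = 6.47 mg/L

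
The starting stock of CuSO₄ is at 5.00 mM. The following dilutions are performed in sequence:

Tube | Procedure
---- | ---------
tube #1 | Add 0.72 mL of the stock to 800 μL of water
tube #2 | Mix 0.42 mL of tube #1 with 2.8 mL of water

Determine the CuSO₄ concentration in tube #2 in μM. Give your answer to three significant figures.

Step 1: 0.72 mL + 800 μL = 1.52 mL total → factor 1.52/0.72 = 2.1111
Step 2: 0.42 mL + 2.8 mL = 3.22 mL total → factor 3.22/0.42 = 7.6667
Overall dilution factor = 2.1111 × 7.6667 = 16.185
Final = 5.00 mM / 16.185 = 0.3089 mM = 309 μM

309 μM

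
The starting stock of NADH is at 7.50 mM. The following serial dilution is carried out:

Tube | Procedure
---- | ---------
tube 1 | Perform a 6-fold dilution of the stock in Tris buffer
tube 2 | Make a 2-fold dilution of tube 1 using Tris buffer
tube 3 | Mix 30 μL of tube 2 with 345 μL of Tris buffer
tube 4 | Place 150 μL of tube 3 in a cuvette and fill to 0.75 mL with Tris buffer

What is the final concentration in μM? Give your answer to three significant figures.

10.0 μM

Step 1: 6-fold → factor 6
Step 2: 2-fold → factor 2
Step 3: 30 μL + 345 μL = 375 μL total → factor 375/30 = 12.5
Step 4: 150 μL brought to 0.75 mL → factor 750/150 = 5
Overall dilution factor = 6 × 2 × 12.5 × 5 = 750
Final = 7.50 mM / 750 = 0.01000 mM = 10.0 μM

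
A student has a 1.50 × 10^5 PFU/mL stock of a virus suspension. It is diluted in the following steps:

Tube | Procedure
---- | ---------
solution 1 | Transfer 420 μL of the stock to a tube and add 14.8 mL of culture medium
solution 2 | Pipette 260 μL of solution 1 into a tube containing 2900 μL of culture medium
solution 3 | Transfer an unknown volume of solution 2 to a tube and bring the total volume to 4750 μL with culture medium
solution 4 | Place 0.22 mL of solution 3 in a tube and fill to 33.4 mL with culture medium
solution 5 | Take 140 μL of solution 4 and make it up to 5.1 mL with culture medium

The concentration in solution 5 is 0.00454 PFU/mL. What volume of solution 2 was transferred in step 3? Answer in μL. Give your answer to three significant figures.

Step 1: 420 μL + 14.8 mL = 15220 μL total → factor 15220/420 = 36.238
Step 2: 260 μL + 2900 μL = 3160 μL total → factor 3160/260 = 12.154
Step 3: v brought to 4750 μL → factor = 4750 μL/v
Step 4: 0.22 mL brought to 33.4 mL → factor 33.4/0.22 = 151.82
Step 5: 140 μL brought to 5.1 mL → factor 5100/140 = 36.429
Product of known-step factors = 2.4358 × 10^6
Overall factor = 1.50 × 10^5 PFU/mL / (0.00454 PFU/mL) = 3.304 × 10^7
Step-3 factor = 3.304 × 10^7 / 2.4358 × 10^6 = 13.564
v = 4750 μL / 13.564 = 350 μL

350 μL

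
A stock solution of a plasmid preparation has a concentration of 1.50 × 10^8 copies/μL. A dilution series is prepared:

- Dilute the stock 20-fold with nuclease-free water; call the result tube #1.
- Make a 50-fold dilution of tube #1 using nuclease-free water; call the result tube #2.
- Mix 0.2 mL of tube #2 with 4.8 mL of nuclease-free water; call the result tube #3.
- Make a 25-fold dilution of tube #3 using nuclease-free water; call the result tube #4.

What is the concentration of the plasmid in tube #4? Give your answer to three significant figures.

Step 1: 20-fold → factor 20
Step 2: 50-fold → factor 50
Step 3: 0.2 mL + 4.8 mL = 5 mL total → factor 5/0.2 = 25
Step 4: 25-fold → factor 25
Overall dilution factor = 20 × 50 × 25 × 25 = 6.25 × 10^5
Final = 1.50 × 10^8 copies/μL / 6.25 × 10^5 = 240 copies/μL

240 copies/μL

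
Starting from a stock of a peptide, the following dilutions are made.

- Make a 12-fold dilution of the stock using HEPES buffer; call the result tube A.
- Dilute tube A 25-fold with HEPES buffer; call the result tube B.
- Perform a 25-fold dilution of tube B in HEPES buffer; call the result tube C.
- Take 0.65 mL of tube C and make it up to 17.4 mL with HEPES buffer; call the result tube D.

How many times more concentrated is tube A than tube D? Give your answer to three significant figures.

1.67 × 10^4

Step 1: 12-fold → factor 12
Step 2: 25-fold → factor 25
Step 3: 25-fold → factor 25
Step 4: 0.65 mL brought to 17.4 mL → factor 17.4/0.65 = 26.769
Dilution factor to tube A = 12; to tube D = 2.0077 × 10^5
[tube A]/[tube D] = (factor to tube D)/(factor to tube A) = 2.0077 × 10^5/12 = 1.67 × 10^4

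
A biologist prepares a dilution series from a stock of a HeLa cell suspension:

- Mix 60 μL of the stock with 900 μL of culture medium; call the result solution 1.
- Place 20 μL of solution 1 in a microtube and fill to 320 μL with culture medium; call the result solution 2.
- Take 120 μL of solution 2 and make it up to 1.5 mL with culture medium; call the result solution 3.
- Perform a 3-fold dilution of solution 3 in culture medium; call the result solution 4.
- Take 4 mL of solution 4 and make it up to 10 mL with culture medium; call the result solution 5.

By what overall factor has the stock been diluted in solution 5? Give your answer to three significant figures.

Step 1: 60 μL + 900 μL = 960 μL total → factor 960/60 = 16
Step 2: 20 μL brought to 320 μL → factor 320/20 = 16
Step 3: 120 μL brought to 1.5 mL → factor 1500/120 = 12.5
Step 4: 3-fold → factor 3
Step 5: 4 mL brought to 10 mL → factor 10/4 = 2.5
Overall dilution factor = 16 × 16 × 12.5 × 3 × 2.5 = 24000

2.40 × 10^4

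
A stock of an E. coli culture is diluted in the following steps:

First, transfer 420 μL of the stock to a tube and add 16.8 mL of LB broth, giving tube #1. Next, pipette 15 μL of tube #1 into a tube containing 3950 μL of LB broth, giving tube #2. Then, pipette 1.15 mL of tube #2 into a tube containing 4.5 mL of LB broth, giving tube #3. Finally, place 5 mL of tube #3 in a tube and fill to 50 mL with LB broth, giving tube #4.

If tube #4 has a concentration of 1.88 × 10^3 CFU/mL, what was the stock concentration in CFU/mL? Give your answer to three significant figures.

1.00 × 10^9 CFU/mL

Step 1: 420 μL + 16.8 mL = 17220 μL total → factor 17220/420 = 41
Step 2: 15 μL + 3950 μL = 3965 μL total → factor 3965/15 = 264.33
Step 3: 1.15 mL + 4.5 mL = 5.65 mL total → factor 5.65/1.15 = 4.913
Step 4: 5 mL brought to 50 mL → factor 50/5 = 10
Overall dilution factor = 41 × 264.33 × 4.913 × 10 = 5.3246 × 10^5
Stock = 1.88 × 10^3 CFU/mL × 5.3246 × 10^5 = 1.00 × 10^9 CFU/mL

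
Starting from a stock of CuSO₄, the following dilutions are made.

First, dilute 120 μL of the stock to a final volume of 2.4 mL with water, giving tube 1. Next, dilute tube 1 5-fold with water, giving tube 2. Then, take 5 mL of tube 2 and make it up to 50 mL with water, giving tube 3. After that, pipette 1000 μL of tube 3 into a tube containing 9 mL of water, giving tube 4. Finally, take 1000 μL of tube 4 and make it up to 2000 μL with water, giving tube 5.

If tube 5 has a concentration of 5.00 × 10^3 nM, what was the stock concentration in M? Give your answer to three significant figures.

Step 1: 120 μL brought to 2.4 mL → factor 2400/120 = 20
Step 2: 5-fold → factor 5
Step 3: 5 mL brought to 50 mL → factor 50/5 = 10
Step 4: 1000 μL + 9 mL = 10000 μL total → factor 10000/1000 = 10
Step 5: 1000 μL brought to 2000 μL → factor 2000/1000 = 2
Overall dilution factor = 20 × 5 × 10 × 10 × 2 = 20000
Stock = 5.00 × 10^3 nM × 20000 = 1.000 × 10^8 nM = 0.100 M

0.100 M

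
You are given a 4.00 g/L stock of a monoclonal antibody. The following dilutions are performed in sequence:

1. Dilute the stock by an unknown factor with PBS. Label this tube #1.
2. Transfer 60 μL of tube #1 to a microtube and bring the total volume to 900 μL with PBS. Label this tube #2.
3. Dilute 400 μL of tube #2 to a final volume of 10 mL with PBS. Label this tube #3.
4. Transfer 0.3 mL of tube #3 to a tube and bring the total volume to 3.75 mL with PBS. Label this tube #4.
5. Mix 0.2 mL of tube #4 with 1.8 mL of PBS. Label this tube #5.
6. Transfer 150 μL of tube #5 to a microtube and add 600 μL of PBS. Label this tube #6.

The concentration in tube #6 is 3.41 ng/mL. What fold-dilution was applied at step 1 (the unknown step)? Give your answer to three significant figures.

5.00-fold

Step 1: unknown factor x
Step 2: 60 μL brought to 900 μL → factor 900/60 = 15
Step 3: 400 μL brought to 10 mL → factor 10000/400 = 25
Step 4: 0.3 mL brought to 3.75 mL → factor 3.75/0.3 = 12.5
Step 5: 0.2 mL + 1.8 mL = 2 mL total → factor 2/0.2 = 10
Step 6: 150 μL + 600 μL = 750 μL total → factor 750/150 = 5
Product of known-step factors = 2.3438 × 10^5
Overall factor = 4.00 g/L / (3.41 ng/mL) = 1.173 × 10^6
x = 1.173 × 10^6 / 2.3438 × 10^5 = 5.00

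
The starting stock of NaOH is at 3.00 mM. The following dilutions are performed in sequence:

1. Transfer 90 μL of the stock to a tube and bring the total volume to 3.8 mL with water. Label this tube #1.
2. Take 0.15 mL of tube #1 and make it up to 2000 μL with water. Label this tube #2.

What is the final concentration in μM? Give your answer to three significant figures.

Step 1: 90 μL brought to 3.8 mL → factor 3800/90 = 42.222
Step 2: 0.15 mL brought to 2000 μL → factor 2/0.15 = 13.333
Overall dilution factor = 42.222 × 13.333 = 562.96
Final = 3.00 mM / 562.96 = 0.005329 mM = 5.33 μM

5.33 μM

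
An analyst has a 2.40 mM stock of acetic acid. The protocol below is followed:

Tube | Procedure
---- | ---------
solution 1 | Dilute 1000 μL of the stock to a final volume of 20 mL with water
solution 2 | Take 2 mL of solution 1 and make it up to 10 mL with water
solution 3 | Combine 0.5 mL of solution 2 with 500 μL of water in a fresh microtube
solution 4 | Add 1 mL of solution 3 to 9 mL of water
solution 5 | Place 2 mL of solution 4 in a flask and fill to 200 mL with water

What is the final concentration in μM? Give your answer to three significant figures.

Step 1: 1000 μL brought to 20 mL → factor 20000/1000 = 20
Step 2: 2 mL brought to 10 mL → factor 10/2 = 5
Step 3: 0.5 mL + 500 μL = 1 mL total → factor 1/0.5 = 2
Step 4: 1 mL + 9 mL = 10 mL total → factor 10/1 = 10
Step 5: 2 mL brought to 200 mL → factor 200/2 = 100
Overall dilution factor = 20 × 5 × 2 × 10 × 100 = 2 × 10^5
Final = 2.40 mM / 2 × 10^5 = 1.200 × 10^-5 mM = 0.0120 μM

0.0120 μM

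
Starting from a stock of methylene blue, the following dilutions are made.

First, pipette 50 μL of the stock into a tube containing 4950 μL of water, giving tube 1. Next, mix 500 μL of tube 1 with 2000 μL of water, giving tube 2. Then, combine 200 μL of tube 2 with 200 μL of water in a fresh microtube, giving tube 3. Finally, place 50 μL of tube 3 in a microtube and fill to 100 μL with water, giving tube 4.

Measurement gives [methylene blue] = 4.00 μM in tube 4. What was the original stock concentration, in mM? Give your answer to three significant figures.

8.00 mM

Step 1: 50 μL + 4950 μL = 5000 μL total → factor 5000/50 = 100
Step 2: 500 μL + 2000 μL = 2500 μL total → factor 2500/500 = 5
Step 3: 200 μL + 200 μL = 400 μL total → factor 400/200 = 2
Step 4: 50 μL brought to 100 μL → factor 100/50 = 2
Overall dilution factor = 100 × 5 × 2 × 2 = 2000
Stock = 4.00 μM × 2000 = 8000 μM = 8.00 mM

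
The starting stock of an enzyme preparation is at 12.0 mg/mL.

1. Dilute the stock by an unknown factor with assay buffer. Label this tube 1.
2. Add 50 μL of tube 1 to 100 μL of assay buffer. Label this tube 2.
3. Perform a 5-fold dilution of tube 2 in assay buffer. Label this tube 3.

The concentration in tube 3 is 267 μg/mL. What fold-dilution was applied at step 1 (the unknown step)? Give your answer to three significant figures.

3.00-fold

Step 1: unknown factor x
Step 2: 50 μL + 100 μL = 150 μL total → factor 150/50 = 3
Step 3: 5-fold → factor 5
Product of known-step factors = 15
Overall factor = 12.0 mg/mL / (267 μg/mL) = 44.944
x = 44.944 / 15 = 3.00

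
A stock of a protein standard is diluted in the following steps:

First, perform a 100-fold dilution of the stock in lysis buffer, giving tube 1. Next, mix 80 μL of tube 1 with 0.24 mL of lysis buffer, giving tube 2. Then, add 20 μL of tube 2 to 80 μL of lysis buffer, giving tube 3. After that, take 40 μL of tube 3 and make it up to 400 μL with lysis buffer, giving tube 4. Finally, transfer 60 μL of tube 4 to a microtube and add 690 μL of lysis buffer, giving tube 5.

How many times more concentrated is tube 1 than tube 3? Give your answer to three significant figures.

Step 1: 100-fold → factor 100
Step 2: 80 μL + 0.24 mL = 320 μL total → factor 320/80 = 4
Step 3: 20 μL + 80 μL = 100 μL total → factor 100/20 = 5
Dilution factor to tube 1 = 100; to tube 3 = 2000
[tube 1]/[tube 3] = (factor to tube 3)/(factor to tube 1) = 2000/100 = 20.0

20.0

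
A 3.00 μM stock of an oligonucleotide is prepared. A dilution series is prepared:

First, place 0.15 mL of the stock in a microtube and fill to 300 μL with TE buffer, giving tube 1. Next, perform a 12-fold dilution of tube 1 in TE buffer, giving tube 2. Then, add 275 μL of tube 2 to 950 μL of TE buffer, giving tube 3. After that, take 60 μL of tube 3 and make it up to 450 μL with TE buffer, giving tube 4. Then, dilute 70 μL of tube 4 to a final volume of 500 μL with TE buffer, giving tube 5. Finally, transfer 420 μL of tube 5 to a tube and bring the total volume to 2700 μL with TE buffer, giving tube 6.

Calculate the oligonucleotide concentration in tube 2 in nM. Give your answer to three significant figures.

125 nM

Step 1: 0.15 mL brought to 300 μL → factor 0.3/0.15 = 2
Step 2: 12-fold → factor 12
Dilution factor through tube 2 = 2 × 12 = 24
[tube 2] = 3.00 μM / 24 = 0.1250 μM = 125 nM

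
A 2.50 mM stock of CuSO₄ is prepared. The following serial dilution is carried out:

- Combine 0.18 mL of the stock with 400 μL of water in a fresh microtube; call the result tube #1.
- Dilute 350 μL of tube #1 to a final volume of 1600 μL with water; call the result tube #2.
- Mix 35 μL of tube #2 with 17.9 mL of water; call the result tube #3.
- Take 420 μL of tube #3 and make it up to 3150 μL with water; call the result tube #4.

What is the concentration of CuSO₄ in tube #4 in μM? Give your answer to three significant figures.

0.0442 μM

Step 1: 0.18 mL + 400 μL = 0.58 mL total → factor 0.58/0.18 = 3.2222
Step 2: 350 μL brought to 1600 μL → factor 1600/350 = 4.5714
Step 3: 35 μL + 17.9 mL = 17935 μL total → factor 17935/35 = 512.43
Step 4: 420 μL brought to 3150 μL → factor 3150/420 = 7.5
Overall dilution factor = 3.2222 × 4.5714 × 512.43 × 7.5 = 56611
Final = 2.50 mM / 56611 = 4.416 × 10^-5 mM = 0.0442 μM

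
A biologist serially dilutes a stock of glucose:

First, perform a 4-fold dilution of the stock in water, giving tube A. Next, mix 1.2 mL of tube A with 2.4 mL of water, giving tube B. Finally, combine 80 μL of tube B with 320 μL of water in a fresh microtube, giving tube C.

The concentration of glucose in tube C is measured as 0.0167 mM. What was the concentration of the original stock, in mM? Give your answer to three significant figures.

1.00 mM

Step 1: 4-fold → factor 4
Step 2: 1.2 mL + 2.4 mL = 3.6 mL total → factor 3.6/1.2 = 3
Step 3: 80 μL + 320 μL = 400 μL total → factor 400/80 = 5
Overall dilution factor = 4 × 3 × 5 = 60
Stock = 0.0167 mM × 60 = 1.00 mM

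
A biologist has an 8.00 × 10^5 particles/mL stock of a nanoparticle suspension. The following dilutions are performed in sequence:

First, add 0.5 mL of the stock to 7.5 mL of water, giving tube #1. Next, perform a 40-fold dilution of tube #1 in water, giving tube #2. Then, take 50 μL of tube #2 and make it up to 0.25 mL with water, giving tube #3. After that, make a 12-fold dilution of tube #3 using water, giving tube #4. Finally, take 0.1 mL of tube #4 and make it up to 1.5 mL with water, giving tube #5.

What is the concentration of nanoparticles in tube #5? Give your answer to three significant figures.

1.39 particles/mL

Step 1: 0.5 mL + 7.5 mL = 8 mL total → factor 8/0.5 = 16
Step 2: 40-fold → factor 40
Step 3: 50 μL brought to 0.25 mL → factor 250/50 = 5
Step 4: 12-fold → factor 12
Step 5: 0.1 mL brought to 1.5 mL → factor 1.5/0.1 = 15
Overall dilution factor = 16 × 40 × 5 × 12 × 15 = 5.76 × 10^5
Final = 8.00 × 10^5 particles/mL / 5.76 × 10^5 = 1.39 particles/mL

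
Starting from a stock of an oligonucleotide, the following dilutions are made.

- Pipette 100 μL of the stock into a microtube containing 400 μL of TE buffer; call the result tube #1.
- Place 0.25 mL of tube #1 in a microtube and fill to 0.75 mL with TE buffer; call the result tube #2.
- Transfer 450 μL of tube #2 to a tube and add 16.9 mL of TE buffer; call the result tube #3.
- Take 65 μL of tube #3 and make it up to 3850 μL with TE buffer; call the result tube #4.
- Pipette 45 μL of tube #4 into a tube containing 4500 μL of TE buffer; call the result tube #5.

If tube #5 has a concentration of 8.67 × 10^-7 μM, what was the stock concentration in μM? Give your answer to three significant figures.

3.00 μM

Step 1: 100 μL + 400 μL = 500 μL total → factor 500/100 = 5
Step 2: 0.25 mL brought to 0.75 mL → factor 0.75/0.25 = 3
Step 3: 450 μL + 16.9 mL = 17350 μL total → factor 17350/450 = 38.556
Step 4: 65 μL brought to 3850 μL → factor 3850/65 = 59.231
Step 5: 45 μL + 4500 μL = 4545 μL total → factor 4545/45 = 101
Overall dilution factor = 5 × 3 × 38.556 × 59.231 × 101 = 3.4598 × 10^6
Stock = 8.67 × 10^-7 μM × 3.4598 × 10^6 = 3.00 μM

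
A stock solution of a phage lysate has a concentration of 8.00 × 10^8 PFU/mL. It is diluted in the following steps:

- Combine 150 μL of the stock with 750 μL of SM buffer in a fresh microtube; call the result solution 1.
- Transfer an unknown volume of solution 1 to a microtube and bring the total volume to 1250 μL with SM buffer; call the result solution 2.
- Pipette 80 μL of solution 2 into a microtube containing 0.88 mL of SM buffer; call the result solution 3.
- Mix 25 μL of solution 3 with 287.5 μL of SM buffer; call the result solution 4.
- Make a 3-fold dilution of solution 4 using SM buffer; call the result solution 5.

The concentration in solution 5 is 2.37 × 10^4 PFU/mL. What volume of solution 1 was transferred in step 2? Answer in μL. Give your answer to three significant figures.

100 μL

Step 1: 150 μL + 750 μL = 900 μL total → factor 900/150 = 6
Step 2: v brought to 1250 μL → factor = 1250 μL/v
Step 3: 80 μL + 0.88 mL = 960 μL total → factor 960/80 = 12
Step 4: 25 μL + 287.5 μL = 312.5 μL total → factor 312.5/25 = 12.5
Step 5: 3-fold → factor 3
Product of known-step factors = 2700
Overall factor = 8.00 × 10^8 PFU/mL / (2.37 × 10^4 PFU/mL) = 33755
Step-2 factor = 33755 / 2700 = 12.502
v = 1250 μL / 12.502 = 100 μL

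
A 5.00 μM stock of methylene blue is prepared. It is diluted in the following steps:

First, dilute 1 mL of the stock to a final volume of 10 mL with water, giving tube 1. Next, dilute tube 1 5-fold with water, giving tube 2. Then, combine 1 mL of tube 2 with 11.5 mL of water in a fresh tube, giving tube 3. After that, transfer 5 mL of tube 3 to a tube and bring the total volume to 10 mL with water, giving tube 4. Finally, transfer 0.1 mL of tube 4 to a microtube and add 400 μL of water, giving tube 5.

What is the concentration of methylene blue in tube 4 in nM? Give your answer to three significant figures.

Step 1: 1 mL brought to 10 mL → factor 10/1 = 10
Step 2: 5-fold → factor 5
Step 3: 1 mL + 11.5 mL = 12.5 mL total → factor 12.5/1 = 12.5
Step 4: 5 mL brought to 10 mL → factor 10/5 = 2
Dilution factor through tube 4 = 10 × 5 × 12.5 × 2 = 1250
[tube 4] = 5.00 μM / 1250 = 0.004000 μM = 4.00 nM

4.00 nM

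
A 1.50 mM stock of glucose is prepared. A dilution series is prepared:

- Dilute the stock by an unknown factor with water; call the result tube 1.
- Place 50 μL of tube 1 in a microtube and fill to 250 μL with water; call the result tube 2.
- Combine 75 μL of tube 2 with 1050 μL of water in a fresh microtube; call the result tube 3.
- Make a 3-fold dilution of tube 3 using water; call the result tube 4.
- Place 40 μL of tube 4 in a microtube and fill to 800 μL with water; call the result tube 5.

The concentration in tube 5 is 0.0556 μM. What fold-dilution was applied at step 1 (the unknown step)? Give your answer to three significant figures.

Step 1: unknown factor x
Step 2: 50 μL brought to 250 μL → factor 250/50 = 5
Step 3: 75 μL + 1050 μL = 1125 μL total → factor 1125/75 = 15
Step 4: 3-fold → factor 3
Step 5: 40 μL brought to 800 μL → factor 800/40 = 20
Product of known-step factors = 4500
Overall factor = 1.50 mM / (0.0556 μM) = 26978
x = 26978 / 4500 = 6.00

6.00-fold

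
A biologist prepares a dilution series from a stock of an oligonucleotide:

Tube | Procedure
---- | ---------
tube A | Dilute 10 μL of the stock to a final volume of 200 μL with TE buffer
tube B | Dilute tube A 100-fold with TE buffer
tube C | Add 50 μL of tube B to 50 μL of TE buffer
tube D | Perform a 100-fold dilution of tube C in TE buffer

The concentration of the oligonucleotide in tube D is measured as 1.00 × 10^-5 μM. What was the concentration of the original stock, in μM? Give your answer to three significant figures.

4.00 μM

Step 1: 10 μL brought to 200 μL → factor 200/10 = 20
Step 2: 100-fold → factor 100
Step 3: 50 μL + 50 μL = 100 μL total → factor 100/50 = 2
Step 4: 100-fold → factor 100
Overall dilution factor = 20 × 100 × 2 × 100 = 4 × 10^5
Stock = 1.00 × 10^-5 μM × 4 × 10^5 = 4.00 μM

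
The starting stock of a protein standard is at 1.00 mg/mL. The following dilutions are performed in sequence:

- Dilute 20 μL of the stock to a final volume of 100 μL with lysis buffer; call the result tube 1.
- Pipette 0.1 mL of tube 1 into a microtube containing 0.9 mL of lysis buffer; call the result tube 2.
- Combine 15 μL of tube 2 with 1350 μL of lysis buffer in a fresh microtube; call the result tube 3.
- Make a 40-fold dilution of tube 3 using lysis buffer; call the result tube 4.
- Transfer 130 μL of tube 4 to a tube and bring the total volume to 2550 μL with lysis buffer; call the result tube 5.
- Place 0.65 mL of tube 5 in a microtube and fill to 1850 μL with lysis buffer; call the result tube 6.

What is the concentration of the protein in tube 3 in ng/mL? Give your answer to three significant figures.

220 ng/mL

Step 1: 20 μL brought to 100 μL → factor 100/20 = 5
Step 2: 0.1 mL + 0.9 mL = 1 mL total → factor 1/0.1 = 10
Step 3: 15 μL + 1350 μL = 1365 μL total → factor 1365/15 = 91
Dilution factor through tube 3 = 5 × 10 × 91 = 4550
[tube 3] = 1.00 mg/mL / 4550 = 0.0002198 mg/mL = 220 ng/mL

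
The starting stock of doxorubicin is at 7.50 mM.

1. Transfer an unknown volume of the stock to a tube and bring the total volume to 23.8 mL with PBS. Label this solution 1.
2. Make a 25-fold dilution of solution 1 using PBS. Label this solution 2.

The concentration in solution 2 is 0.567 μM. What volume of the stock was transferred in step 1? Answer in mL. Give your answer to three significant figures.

Step 1: v brought to 23.8 mL → factor = 23.8 mL/v
Step 2: 25-fold → factor 25
Product of known-step factors = 25
Overall factor = 7.50 mM / (0.567 μM) = 13228
Step-1 factor = 13228 / 25 = 529.1
v = 23.8 mL / 529.1 = 0.0450 mL

0.0450 mL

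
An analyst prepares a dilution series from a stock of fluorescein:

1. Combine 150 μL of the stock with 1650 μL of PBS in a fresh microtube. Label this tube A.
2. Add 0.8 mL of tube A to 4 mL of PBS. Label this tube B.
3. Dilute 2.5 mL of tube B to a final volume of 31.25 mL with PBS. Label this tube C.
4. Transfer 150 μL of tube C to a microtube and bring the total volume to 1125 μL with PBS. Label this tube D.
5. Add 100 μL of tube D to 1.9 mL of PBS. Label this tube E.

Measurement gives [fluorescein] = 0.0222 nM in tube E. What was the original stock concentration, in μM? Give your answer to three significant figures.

3.00 μM

Step 1: 150 μL + 1650 μL = 1800 μL total → factor 1800/150 = 12
Step 2: 0.8 mL + 4 mL = 4.8 mL total → factor 4.8/0.8 = 6
Step 3: 2.5 mL brought to 31.25 mL → factor 31.25/2.5 = 12.5
Step 4: 150 μL brought to 1125 μL → factor 1125/150 = 7.5
Step 5: 100 μL + 1.9 mL = 2000 μL total → factor 2000/100 = 20
Overall dilution factor = 12 × 6 × 12.5 × 7.5 × 20 = 1.35 × 10^5
Stock = 0.0222 nM × 1.35 × 10^5 = 2997 nM = 3.00 μM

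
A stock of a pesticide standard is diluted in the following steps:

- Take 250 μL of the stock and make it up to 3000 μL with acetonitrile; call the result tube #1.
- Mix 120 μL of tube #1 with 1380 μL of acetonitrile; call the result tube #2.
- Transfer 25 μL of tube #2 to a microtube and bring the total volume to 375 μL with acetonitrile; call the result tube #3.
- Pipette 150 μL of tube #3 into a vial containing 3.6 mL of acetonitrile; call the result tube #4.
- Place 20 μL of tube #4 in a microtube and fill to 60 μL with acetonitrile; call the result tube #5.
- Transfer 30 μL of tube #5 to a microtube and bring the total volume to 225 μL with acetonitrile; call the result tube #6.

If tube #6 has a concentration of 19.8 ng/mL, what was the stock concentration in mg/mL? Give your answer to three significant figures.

Step 1: 250 μL brought to 3000 μL → factor 3000/250 = 12
Step 2: 120 μL + 1380 μL = 1500 μL total → factor 1500/120 = 12.5
Step 3: 25 μL brought to 375 μL → factor 375/25 = 15
Step 4: 150 μL + 3.6 mL = 3750 μL total → factor 3750/150 = 25
Step 5: 20 μL brought to 60 μL → factor 60/20 = 3
Step 6: 30 μL brought to 225 μL → factor 225/30 = 7.5
Overall dilution factor = 12 × 12.5 × 15 × 25 × 3 × 7.5 = 1.2656 × 10^6
Stock = 19.8 ng/mL × 1.2656 × 10^6 = 2.506 × 10^7 ng/mL = 25.1 mg/mL

25.1 mg/mL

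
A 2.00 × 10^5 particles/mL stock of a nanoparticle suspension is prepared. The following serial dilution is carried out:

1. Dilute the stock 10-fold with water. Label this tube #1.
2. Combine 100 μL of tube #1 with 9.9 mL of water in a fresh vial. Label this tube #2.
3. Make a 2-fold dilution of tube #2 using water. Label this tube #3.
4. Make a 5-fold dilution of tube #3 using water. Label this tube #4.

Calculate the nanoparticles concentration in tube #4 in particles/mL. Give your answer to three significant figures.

Step 1: 10-fold → factor 10
Step 2: 100 μL + 9.9 mL = 10000 μL total → factor 10000/100 = 100
Step 3: 2-fold → factor 2
Step 4: 5-fold → factor 5
Dilution factor through tube #4 = 10 × 100 × 2 × 5 = 10000
[tube #4] = 2.00 × 10^5 particles/mL / 10000 = 20.0 particles/mL

20.0 particles/mL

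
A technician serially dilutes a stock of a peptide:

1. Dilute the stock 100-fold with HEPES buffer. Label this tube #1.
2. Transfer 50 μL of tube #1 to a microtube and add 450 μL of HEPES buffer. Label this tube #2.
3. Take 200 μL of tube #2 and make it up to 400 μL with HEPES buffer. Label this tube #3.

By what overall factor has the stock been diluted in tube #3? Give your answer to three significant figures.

Step 1: 100-fold → factor 100
Step 2: 50 μL + 450 μL = 500 μL total → factor 500/50 = 10
Step 3: 200 μL brought to 400 μL → factor 400/200 = 2
Overall dilution factor = 100 × 10 × 2 = 2000

2.00 × 10^3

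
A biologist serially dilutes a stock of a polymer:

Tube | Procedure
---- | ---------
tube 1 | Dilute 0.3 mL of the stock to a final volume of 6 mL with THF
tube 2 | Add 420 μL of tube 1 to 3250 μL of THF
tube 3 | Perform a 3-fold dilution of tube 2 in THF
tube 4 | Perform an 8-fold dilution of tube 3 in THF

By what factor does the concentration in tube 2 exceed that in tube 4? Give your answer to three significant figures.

Step 1: 0.3 mL brought to 6 mL → factor 6/0.3 = 20
Step 2: 420 μL + 3250 μL = 3670 μL total → factor 3670/420 = 8.7381
Step 3: 3-fold → factor 3
Step 4: 8-fold → factor 8
Dilution factor to tube 2 = 174.76; to tube 4 = 4194.3
[tube 2]/[tube 4] = (factor to tube 4)/(factor to tube 2) = 4194.3/174.76 = 24.0

24.0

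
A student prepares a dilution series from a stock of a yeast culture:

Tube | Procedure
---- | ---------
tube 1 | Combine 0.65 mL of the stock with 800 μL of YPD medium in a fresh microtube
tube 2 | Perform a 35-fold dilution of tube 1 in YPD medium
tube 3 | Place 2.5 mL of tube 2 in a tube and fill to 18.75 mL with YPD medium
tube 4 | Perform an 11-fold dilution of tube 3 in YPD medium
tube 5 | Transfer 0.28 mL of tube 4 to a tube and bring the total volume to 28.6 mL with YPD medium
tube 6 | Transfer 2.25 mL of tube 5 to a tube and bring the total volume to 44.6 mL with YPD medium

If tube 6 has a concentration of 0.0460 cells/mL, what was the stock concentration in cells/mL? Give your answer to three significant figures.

6.00 × 10^5 cells/mL

Step 1: 0.65 mL + 800 μL = 1.45 mL total → factor 1.45/0.65 = 2.2308
Step 2: 35-fold → factor 35
Step 3: 2.5 mL brought to 18.75 mL → factor 18.75/2.5 = 7.5
Step 4: 11-fold → factor 11
Step 5: 0.28 mL brought to 28.6 mL → factor 28.6/0.28 = 102.14
Step 6: 2.25 mL brought to 44.6 mL → factor 44.6/2.25 = 19.822
Overall dilution factor = 2.2308 × 35 × 7.5 × 11 × 102.14 × 19.822 = 1.3042 × 10^7
Stock = 0.0460 cells/mL × 1.3042 × 10^7 = 6.00 × 10^5 cells/mL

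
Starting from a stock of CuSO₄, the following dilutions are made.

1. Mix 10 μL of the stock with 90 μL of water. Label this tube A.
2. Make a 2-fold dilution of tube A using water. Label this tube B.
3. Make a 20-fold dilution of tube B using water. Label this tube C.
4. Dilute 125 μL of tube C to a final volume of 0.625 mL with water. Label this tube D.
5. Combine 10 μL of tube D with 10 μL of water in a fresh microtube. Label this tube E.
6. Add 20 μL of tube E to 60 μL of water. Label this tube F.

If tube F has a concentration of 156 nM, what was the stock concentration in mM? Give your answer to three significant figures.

2.50 mM

Step 1: 10 μL + 90 μL = 100 μL total → factor 100/10 = 10
Step 2: 2-fold → factor 2
Step 3: 20-fold → factor 20
Step 4: 125 μL brought to 0.625 mL → factor 625/125 = 5
Step 5: 10 μL + 10 μL = 20 μL total → factor 20/10 = 2
Step 6: 20 μL + 60 μL = 80 μL total → factor 80/20 = 4
Overall dilution factor = 10 × 2 × 20 × 5 × 2 × 4 = 16000
Stock = 156 nM × 16000 = 2.496 × 10^6 nM = 2.50 mM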